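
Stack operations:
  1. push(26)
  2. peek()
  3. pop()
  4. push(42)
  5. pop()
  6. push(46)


push(26) -> [26]
peek()->26
pop()->26, []
push(42) -> [42]
pop()->42, []
push(46) -> [46]

Final stack: [46]


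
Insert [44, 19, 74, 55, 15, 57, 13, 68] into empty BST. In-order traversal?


Insert 44: root
Insert 19: L from 44
Insert 74: R from 44
Insert 55: R from 44 -> L from 74
Insert 15: L from 44 -> L from 19
Insert 57: R from 44 -> L from 74 -> R from 55
Insert 13: L from 44 -> L from 19 -> L from 15
Insert 68: R from 44 -> L from 74 -> R from 55 -> R from 57

In-order: [13, 15, 19, 44, 55, 57, 68, 74]


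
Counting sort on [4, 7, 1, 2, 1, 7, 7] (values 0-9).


Input: [4, 7, 1, 2, 1, 7, 7]
Counts: [0, 2, 1, 0, 1, 0, 0, 3, 0, 0]

Sorted: [1, 1, 2, 4, 7, 7, 7]


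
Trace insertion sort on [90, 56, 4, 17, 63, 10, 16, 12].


Initial: [90, 56, 4, 17, 63, 10, 16, 12]
Insert 56: [56, 90, 4, 17, 63, 10, 16, 12]
Insert 4: [4, 56, 90, 17, 63, 10, 16, 12]
Insert 17: [4, 17, 56, 90, 63, 10, 16, 12]
Insert 63: [4, 17, 56, 63, 90, 10, 16, 12]
Insert 10: [4, 10, 17, 56, 63, 90, 16, 12]
Insert 16: [4, 10, 16, 17, 56, 63, 90, 12]
Insert 12: [4, 10, 12, 16, 17, 56, 63, 90]

Sorted: [4, 10, 12, 16, 17, 56, 63, 90]


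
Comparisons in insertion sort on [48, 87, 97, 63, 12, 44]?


Algorithm: insertion sort
Input: [48, 87, 97, 63, 12, 44]
Sorted: [12, 44, 48, 63, 87, 97]

14


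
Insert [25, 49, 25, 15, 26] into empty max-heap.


Insert 25: [25]
Insert 49: [49, 25]
Insert 25: [49, 25, 25]
Insert 15: [49, 25, 25, 15]
Insert 26: [49, 26, 25, 15, 25]

Final heap: [49, 26, 25, 15, 25]


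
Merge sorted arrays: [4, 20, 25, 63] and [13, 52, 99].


Take 4 from A
Take 13 from B
Take 20 from A
Take 25 from A
Take 52 from B
Take 63 from A

Merged: [4, 13, 20, 25, 52, 63, 99]


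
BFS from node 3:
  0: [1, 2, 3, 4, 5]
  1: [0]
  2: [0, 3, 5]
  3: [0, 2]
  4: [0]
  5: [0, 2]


Visit 3, enqueue [0, 2]
Visit 0, enqueue [1, 4, 5]
Visit 2, enqueue []
Visit 1, enqueue []
Visit 4, enqueue []
Visit 5, enqueue []

BFS order: [3, 0, 2, 1, 4, 5]


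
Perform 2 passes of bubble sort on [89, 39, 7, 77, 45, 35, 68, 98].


Initial: [89, 39, 7, 77, 45, 35, 68, 98]
Pass 1: [39, 7, 77, 45, 35, 68, 89, 98] (6 swaps)
Pass 2: [7, 39, 45, 35, 68, 77, 89, 98] (4 swaps)

After 2 passes: [7, 39, 45, 35, 68, 77, 89, 98]


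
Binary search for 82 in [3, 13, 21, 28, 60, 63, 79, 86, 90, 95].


Step 1: lo=0, hi=9, mid=4, val=60
Step 2: lo=5, hi=9, mid=7, val=86
Step 3: lo=5, hi=6, mid=5, val=63
Step 4: lo=6, hi=6, mid=6, val=79

Not found


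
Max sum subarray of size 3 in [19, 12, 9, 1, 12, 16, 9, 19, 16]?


[0:3]: 40
[1:4]: 22
[2:5]: 22
[3:6]: 29
[4:7]: 37
[5:8]: 44
[6:9]: 44

Max: 44 at [5:8]


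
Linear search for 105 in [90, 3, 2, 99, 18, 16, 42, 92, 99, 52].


i=0: 90!=105
i=1: 3!=105
i=2: 2!=105
i=3: 99!=105
i=4: 18!=105
i=5: 16!=105
i=6: 42!=105
i=7: 92!=105
i=8: 99!=105
i=9: 52!=105

Not found, 10 comps


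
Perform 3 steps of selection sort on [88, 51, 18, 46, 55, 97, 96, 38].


Initial: [88, 51, 18, 46, 55, 97, 96, 38]
Step 1: min=18 at 2
  Swap: [18, 51, 88, 46, 55, 97, 96, 38]
Step 2: min=38 at 7
  Swap: [18, 38, 88, 46, 55, 97, 96, 51]
Step 3: min=46 at 3
  Swap: [18, 38, 46, 88, 55, 97, 96, 51]

After 3 steps: [18, 38, 46, 88, 55, 97, 96, 51]


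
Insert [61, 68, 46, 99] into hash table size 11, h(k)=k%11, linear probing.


Insert 61: h=6 -> slot 6
Insert 68: h=2 -> slot 2
Insert 46: h=2, 1 probes -> slot 3
Insert 99: h=0 -> slot 0

Table: [99, None, 68, 46, None, None, 61, None, None, None, None]


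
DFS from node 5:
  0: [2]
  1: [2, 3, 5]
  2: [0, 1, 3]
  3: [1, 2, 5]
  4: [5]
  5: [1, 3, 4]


Visit 5, push [4, 3, 1]
Visit 1, push [3, 2]
Visit 2, push [3, 0]
Visit 0, push []
Visit 3, push []
Visit 4, push []

DFS order: [5, 1, 2, 0, 3, 4]


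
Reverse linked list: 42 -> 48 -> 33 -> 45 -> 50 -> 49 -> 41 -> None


Step 1: curr=42, set curr.next=prev(None) | reversed so far: 42
Step 2: curr=48, set curr.next=prev(42) | reversed so far: 48 -> 42
Step 3: curr=33, set curr.next=prev(48) | reversed so far: 33 -> 48 -> 42
Step 4: curr=45, set curr.next=prev(33) | reversed so far: 45 -> 33 -> 48 -> 42
Step 5: curr=50, set curr.next=prev(45) | reversed so far: 50 -> 45 -> 33 -> 48 -> 42
Step 6: curr=49, set curr.next=prev(50) | reversed so far: 49 -> 50 -> 45 -> 33 -> 48 -> 42
Step 7: curr=41, set curr.next=prev(49) | reversed so far: 41 -> 49 -> 50 -> 45 -> 33 -> 48 -> 42

41 -> 49 -> 50 -> 45 -> 33 -> 48 -> 42 -> None


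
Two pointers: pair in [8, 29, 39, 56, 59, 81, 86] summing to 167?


lo=0(8)+hi=6(86)=94
lo=1(29)+hi=6(86)=115
lo=2(39)+hi=6(86)=125
lo=3(56)+hi=6(86)=142
lo=4(59)+hi=6(86)=145
lo=5(81)+hi=6(86)=167

Yes: 81+86=167


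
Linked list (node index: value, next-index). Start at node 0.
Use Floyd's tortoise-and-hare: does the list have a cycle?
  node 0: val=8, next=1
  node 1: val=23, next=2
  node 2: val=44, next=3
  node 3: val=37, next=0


Floyd's tortoise (slow, +1) and hare (fast, +2):
  init: slow=0, fast=0
  step 1: slow=1, fast=2
  step 2: slow=2, fast=0
  step 3: slow=3, fast=2
  step 4: slow=0, fast=0
  slow == fast at node 0: cycle detected

Cycle: yes


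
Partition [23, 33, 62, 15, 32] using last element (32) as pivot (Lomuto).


Pivot: 32
  23 <= 32: advance i (no swap)
  15 <= 32: swap -> [23, 15, 62, 33, 32]
Place pivot at 2: [23, 15, 32, 33, 62]

Partitioned: [23, 15, 32, 33, 62]


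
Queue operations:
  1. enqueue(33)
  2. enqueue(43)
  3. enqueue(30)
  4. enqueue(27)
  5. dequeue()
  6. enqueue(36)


enqueue(33) -> [33]
enqueue(43) -> [33, 43]
enqueue(30) -> [33, 43, 30]
enqueue(27) -> [33, 43, 30, 27]
dequeue()->33, [43, 30, 27]
enqueue(36) -> [43, 30, 27, 36]

Final queue: [43, 30, 27, 36]


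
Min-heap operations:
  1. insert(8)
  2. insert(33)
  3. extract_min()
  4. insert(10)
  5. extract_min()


insert(8) -> [8]
insert(33) -> [8, 33]
extract_min()->8, [33]
insert(10) -> [10, 33]
extract_min()->10, [33]

Final heap: [33]


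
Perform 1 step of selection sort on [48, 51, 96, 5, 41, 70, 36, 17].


Initial: [48, 51, 96, 5, 41, 70, 36, 17]
Step 1: min=5 at 3
  Swap: [5, 51, 96, 48, 41, 70, 36, 17]

After 1 step: [5, 51, 96, 48, 41, 70, 36, 17]


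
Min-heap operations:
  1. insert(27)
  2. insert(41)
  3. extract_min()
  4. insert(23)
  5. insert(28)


insert(27) -> [27]
insert(41) -> [27, 41]
extract_min()->27, [41]
insert(23) -> [23, 41]
insert(28) -> [23, 41, 28]

Final heap: [23, 41, 28]


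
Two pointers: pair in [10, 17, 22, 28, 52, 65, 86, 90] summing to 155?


lo=0(10)+hi=7(90)=100
lo=1(17)+hi=7(90)=107
lo=2(22)+hi=7(90)=112
lo=3(28)+hi=7(90)=118
lo=4(52)+hi=7(90)=142
lo=5(65)+hi=7(90)=155

Yes: 65+90=155


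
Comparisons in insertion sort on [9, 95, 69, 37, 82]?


Algorithm: insertion sort
Input: [9, 95, 69, 37, 82]
Sorted: [9, 37, 69, 82, 95]

8


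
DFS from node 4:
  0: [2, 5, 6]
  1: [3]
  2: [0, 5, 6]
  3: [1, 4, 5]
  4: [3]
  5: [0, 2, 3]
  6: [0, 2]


Visit 4, push [3]
Visit 3, push [5, 1]
Visit 1, push []
Visit 5, push [2, 0]
Visit 0, push [6, 2]
Visit 2, push [6]
Visit 6, push []

DFS order: [4, 3, 1, 5, 0, 2, 6]


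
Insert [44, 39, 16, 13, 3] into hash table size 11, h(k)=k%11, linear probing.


Insert 44: h=0 -> slot 0
Insert 39: h=6 -> slot 6
Insert 16: h=5 -> slot 5
Insert 13: h=2 -> slot 2
Insert 3: h=3 -> slot 3

Table: [44, None, 13, 3, None, 16, 39, None, None, None, None]


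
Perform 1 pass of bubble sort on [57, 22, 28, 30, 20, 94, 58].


Initial: [57, 22, 28, 30, 20, 94, 58]
Pass 1: [22, 28, 30, 20, 57, 58, 94] (5 swaps)

After 1 pass: [22, 28, 30, 20, 57, 58, 94]


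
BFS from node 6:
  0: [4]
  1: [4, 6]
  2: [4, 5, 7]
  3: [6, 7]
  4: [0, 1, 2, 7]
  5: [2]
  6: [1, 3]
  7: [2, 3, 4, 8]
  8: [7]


Visit 6, enqueue [1, 3]
Visit 1, enqueue [4]
Visit 3, enqueue [7]
Visit 4, enqueue [0, 2]
Visit 7, enqueue [8]
Visit 0, enqueue []
Visit 2, enqueue [5]
Visit 8, enqueue []
Visit 5, enqueue []

BFS order: [6, 1, 3, 4, 7, 0, 2, 8, 5]


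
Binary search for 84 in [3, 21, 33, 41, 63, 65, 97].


Step 1: lo=0, hi=6, mid=3, val=41
Step 2: lo=4, hi=6, mid=5, val=65
Step 3: lo=6, hi=6, mid=6, val=97

Not found


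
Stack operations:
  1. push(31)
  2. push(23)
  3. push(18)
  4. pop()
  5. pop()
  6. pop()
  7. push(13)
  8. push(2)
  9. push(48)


push(31) -> [31]
push(23) -> [31, 23]
push(18) -> [31, 23, 18]
pop()->18, [31, 23]
pop()->23, [31]
pop()->31, []
push(13) -> [13]
push(2) -> [13, 2]
push(48) -> [13, 2, 48]

Final stack: [13, 2, 48]


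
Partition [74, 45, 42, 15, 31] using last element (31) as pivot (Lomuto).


Pivot: 31
  15 <= 31: swap -> [15, 45, 42, 74, 31]
Place pivot at 1: [15, 31, 42, 74, 45]

Partitioned: [15, 31, 42, 74, 45]


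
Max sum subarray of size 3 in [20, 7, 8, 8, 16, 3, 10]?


[0:3]: 35
[1:4]: 23
[2:5]: 32
[3:6]: 27
[4:7]: 29

Max: 35 at [0:3]


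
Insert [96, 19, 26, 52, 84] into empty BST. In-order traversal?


Insert 96: root
Insert 19: L from 96
Insert 26: L from 96 -> R from 19
Insert 52: L from 96 -> R from 19 -> R from 26
Insert 84: L from 96 -> R from 19 -> R from 26 -> R from 52

In-order: [19, 26, 52, 84, 96]


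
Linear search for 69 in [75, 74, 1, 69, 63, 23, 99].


i=0: 75!=69
i=1: 74!=69
i=2: 1!=69
i=3: 69==69 found!

Found at 3, 4 comps


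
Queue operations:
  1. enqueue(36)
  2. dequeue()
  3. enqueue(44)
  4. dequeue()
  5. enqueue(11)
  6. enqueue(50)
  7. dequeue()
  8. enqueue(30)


enqueue(36) -> [36]
dequeue()->36, []
enqueue(44) -> [44]
dequeue()->44, []
enqueue(11) -> [11]
enqueue(50) -> [11, 50]
dequeue()->11, [50]
enqueue(30) -> [50, 30]

Final queue: [50, 30]


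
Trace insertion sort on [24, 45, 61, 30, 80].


Initial: [24, 45, 61, 30, 80]
Insert 45: [24, 45, 61, 30, 80]
Insert 61: [24, 45, 61, 30, 80]
Insert 30: [24, 30, 45, 61, 80]
Insert 80: [24, 30, 45, 61, 80]

Sorted: [24, 30, 45, 61, 80]


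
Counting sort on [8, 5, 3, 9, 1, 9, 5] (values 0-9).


Input: [8, 5, 3, 9, 1, 9, 5]
Counts: [0, 1, 0, 1, 0, 2, 0, 0, 1, 2]

Sorted: [1, 3, 5, 5, 8, 9, 9]


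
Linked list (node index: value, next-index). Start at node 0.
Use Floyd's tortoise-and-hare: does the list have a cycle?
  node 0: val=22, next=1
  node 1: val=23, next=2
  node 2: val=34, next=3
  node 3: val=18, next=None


Floyd's tortoise (slow, +1) and hare (fast, +2):
  init: slow=0, fast=0
  step 1: slow=1, fast=2
  step 2: fast 2->3->None, no cycle

Cycle: no


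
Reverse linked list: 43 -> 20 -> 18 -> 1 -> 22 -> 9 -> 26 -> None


Step 1: curr=43, set curr.next=prev(None) | reversed so far: 43
Step 2: curr=20, set curr.next=prev(43) | reversed so far: 20 -> 43
Step 3: curr=18, set curr.next=prev(20) | reversed so far: 18 -> 20 -> 43
Step 4: curr=1, set curr.next=prev(18) | reversed so far: 1 -> 18 -> 20 -> 43
Step 5: curr=22, set curr.next=prev(1) | reversed so far: 22 -> 1 -> 18 -> 20 -> 43
Step 6: curr=9, set curr.next=prev(22) | reversed so far: 9 -> 22 -> 1 -> 18 -> 20 -> 43
Step 7: curr=26, set curr.next=prev(9) | reversed so far: 26 -> 9 -> 22 -> 1 -> 18 -> 20 -> 43

26 -> 9 -> 22 -> 1 -> 18 -> 20 -> 43 -> None


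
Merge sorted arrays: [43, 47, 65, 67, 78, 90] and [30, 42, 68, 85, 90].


Take 30 from B
Take 42 from B
Take 43 from A
Take 47 from A
Take 65 from A
Take 67 from A
Take 68 from B
Take 78 from A
Take 85 from B
Take 90 from A

Merged: [30, 42, 43, 47, 65, 67, 68, 78, 85, 90, 90]


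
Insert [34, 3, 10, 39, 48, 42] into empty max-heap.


Insert 34: [34]
Insert 3: [34, 3]
Insert 10: [34, 3, 10]
Insert 39: [39, 34, 10, 3]
Insert 48: [48, 39, 10, 3, 34]
Insert 42: [48, 39, 42, 3, 34, 10]

Final heap: [48, 39, 42, 3, 34, 10]


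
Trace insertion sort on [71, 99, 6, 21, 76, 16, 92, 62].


Initial: [71, 99, 6, 21, 76, 16, 92, 62]
Insert 99: [71, 99, 6, 21, 76, 16, 92, 62]
Insert 6: [6, 71, 99, 21, 76, 16, 92, 62]
Insert 21: [6, 21, 71, 99, 76, 16, 92, 62]
Insert 76: [6, 21, 71, 76, 99, 16, 92, 62]
Insert 16: [6, 16, 21, 71, 76, 99, 92, 62]
Insert 92: [6, 16, 21, 71, 76, 92, 99, 62]
Insert 62: [6, 16, 21, 62, 71, 76, 92, 99]

Sorted: [6, 16, 21, 62, 71, 76, 92, 99]


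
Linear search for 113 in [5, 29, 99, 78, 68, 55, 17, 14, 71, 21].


i=0: 5!=113
i=1: 29!=113
i=2: 99!=113
i=3: 78!=113
i=4: 68!=113
i=5: 55!=113
i=6: 17!=113
i=7: 14!=113
i=8: 71!=113
i=9: 21!=113

Not found, 10 comps


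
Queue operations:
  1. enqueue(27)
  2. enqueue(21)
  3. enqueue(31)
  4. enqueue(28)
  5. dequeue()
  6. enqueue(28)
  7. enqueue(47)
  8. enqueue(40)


enqueue(27) -> [27]
enqueue(21) -> [27, 21]
enqueue(31) -> [27, 21, 31]
enqueue(28) -> [27, 21, 31, 28]
dequeue()->27, [21, 31, 28]
enqueue(28) -> [21, 31, 28, 28]
enqueue(47) -> [21, 31, 28, 28, 47]
enqueue(40) -> [21, 31, 28, 28, 47, 40]

Final queue: [21, 31, 28, 28, 47, 40]


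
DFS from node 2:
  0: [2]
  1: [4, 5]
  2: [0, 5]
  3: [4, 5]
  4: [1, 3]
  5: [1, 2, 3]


Visit 2, push [5, 0]
Visit 0, push []
Visit 5, push [3, 1]
Visit 1, push [4]
Visit 4, push [3]
Visit 3, push []

DFS order: [2, 0, 5, 1, 4, 3]


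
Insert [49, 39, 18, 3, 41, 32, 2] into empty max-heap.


Insert 49: [49]
Insert 39: [49, 39]
Insert 18: [49, 39, 18]
Insert 3: [49, 39, 18, 3]
Insert 41: [49, 41, 18, 3, 39]
Insert 32: [49, 41, 32, 3, 39, 18]
Insert 2: [49, 41, 32, 3, 39, 18, 2]

Final heap: [49, 41, 32, 3, 39, 18, 2]


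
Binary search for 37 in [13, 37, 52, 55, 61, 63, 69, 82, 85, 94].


Step 1: lo=0, hi=9, mid=4, val=61
Step 2: lo=0, hi=3, mid=1, val=37

Found at index 1


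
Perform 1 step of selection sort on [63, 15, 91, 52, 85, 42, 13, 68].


Initial: [63, 15, 91, 52, 85, 42, 13, 68]
Step 1: min=13 at 6
  Swap: [13, 15, 91, 52, 85, 42, 63, 68]

After 1 step: [13, 15, 91, 52, 85, 42, 63, 68]


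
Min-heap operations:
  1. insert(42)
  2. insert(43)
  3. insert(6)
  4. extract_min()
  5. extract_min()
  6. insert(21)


insert(42) -> [42]
insert(43) -> [42, 43]
insert(6) -> [6, 43, 42]
extract_min()->6, [42, 43]
extract_min()->42, [43]
insert(21) -> [21, 43]

Final heap: [21, 43]


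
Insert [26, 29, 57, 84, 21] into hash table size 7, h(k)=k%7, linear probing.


Insert 26: h=5 -> slot 5
Insert 29: h=1 -> slot 1
Insert 57: h=1, 1 probes -> slot 2
Insert 84: h=0 -> slot 0
Insert 21: h=0, 3 probes -> slot 3

Table: [84, 29, 57, 21, None, 26, None]


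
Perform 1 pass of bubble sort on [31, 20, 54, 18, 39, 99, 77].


Initial: [31, 20, 54, 18, 39, 99, 77]
Pass 1: [20, 31, 18, 39, 54, 77, 99] (4 swaps)

After 1 pass: [20, 31, 18, 39, 54, 77, 99]


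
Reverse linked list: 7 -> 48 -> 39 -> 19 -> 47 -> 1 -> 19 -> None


Step 1: curr=7, set curr.next=prev(None) | reversed so far: 7
Step 2: curr=48, set curr.next=prev(7) | reversed so far: 48 -> 7
Step 3: curr=39, set curr.next=prev(48) | reversed so far: 39 -> 48 -> 7
Step 4: curr=19, set curr.next=prev(39) | reversed so far: 19 -> 39 -> 48 -> 7
Step 5: curr=47, set curr.next=prev(19) | reversed so far: 47 -> 19 -> 39 -> 48 -> 7
Step 6: curr=1, set curr.next=prev(47) | reversed so far: 1 -> 47 -> 19 -> 39 -> 48 -> 7
Step 7: curr=19, set curr.next=prev(1) | reversed so far: 19 -> 1 -> 47 -> 19 -> 39 -> 48 -> 7

19 -> 1 -> 47 -> 19 -> 39 -> 48 -> 7 -> None


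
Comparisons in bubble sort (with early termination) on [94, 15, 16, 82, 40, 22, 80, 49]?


Algorithm: bubble sort (with early termination)
Input: [94, 15, 16, 82, 40, 22, 80, 49]
Sorted: [15, 16, 22, 40, 49, 80, 82, 94]

22


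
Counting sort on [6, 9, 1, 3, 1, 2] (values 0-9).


Input: [6, 9, 1, 3, 1, 2]
Counts: [0, 2, 1, 1, 0, 0, 1, 0, 0, 1]

Sorted: [1, 1, 2, 3, 6, 9]


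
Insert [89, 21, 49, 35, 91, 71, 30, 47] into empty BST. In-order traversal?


Insert 89: root
Insert 21: L from 89
Insert 49: L from 89 -> R from 21
Insert 35: L from 89 -> R from 21 -> L from 49
Insert 91: R from 89
Insert 71: L from 89 -> R from 21 -> R from 49
Insert 30: L from 89 -> R from 21 -> L from 49 -> L from 35
Insert 47: L from 89 -> R from 21 -> L from 49 -> R from 35

In-order: [21, 30, 35, 47, 49, 71, 89, 91]


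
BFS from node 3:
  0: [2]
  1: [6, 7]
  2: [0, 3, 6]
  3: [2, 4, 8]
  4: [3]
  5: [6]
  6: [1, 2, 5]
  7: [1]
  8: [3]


Visit 3, enqueue [2, 4, 8]
Visit 2, enqueue [0, 6]
Visit 4, enqueue []
Visit 8, enqueue []
Visit 0, enqueue []
Visit 6, enqueue [1, 5]
Visit 1, enqueue [7]
Visit 5, enqueue []
Visit 7, enqueue []

BFS order: [3, 2, 4, 8, 0, 6, 1, 5, 7]


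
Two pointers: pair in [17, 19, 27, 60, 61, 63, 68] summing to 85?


lo=0(17)+hi=6(68)=85

Yes: 17+68=85


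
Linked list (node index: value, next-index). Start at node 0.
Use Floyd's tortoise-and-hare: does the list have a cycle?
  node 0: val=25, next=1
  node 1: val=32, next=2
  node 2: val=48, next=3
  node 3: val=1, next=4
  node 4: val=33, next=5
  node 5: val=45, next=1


Floyd's tortoise (slow, +1) and hare (fast, +2):
  init: slow=0, fast=0
  step 1: slow=1, fast=2
  step 2: slow=2, fast=4
  step 3: slow=3, fast=1
  step 4: slow=4, fast=3
  step 5: slow=5, fast=5
  slow == fast at node 5: cycle detected

Cycle: yes


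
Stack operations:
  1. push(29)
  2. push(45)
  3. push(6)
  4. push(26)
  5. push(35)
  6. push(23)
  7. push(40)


push(29) -> [29]
push(45) -> [29, 45]
push(6) -> [29, 45, 6]
push(26) -> [29, 45, 6, 26]
push(35) -> [29, 45, 6, 26, 35]
push(23) -> [29, 45, 6, 26, 35, 23]
push(40) -> [29, 45, 6, 26, 35, 23, 40]

Final stack: [29, 45, 6, 26, 35, 23, 40]


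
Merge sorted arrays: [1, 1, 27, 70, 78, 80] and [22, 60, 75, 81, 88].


Take 1 from A
Take 1 from A
Take 22 from B
Take 27 from A
Take 60 from B
Take 70 from A
Take 75 from B
Take 78 from A
Take 80 from A

Merged: [1, 1, 22, 27, 60, 70, 75, 78, 80, 81, 88]


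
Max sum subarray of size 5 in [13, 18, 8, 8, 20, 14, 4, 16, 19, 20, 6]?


[0:5]: 67
[1:6]: 68
[2:7]: 54
[3:8]: 62
[4:9]: 73
[5:10]: 73
[6:11]: 65

Max: 73 at [4:9]


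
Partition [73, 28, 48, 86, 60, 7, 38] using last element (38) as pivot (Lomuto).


Pivot: 38
  28 <= 38: swap -> [28, 73, 48, 86, 60, 7, 38]
  7 <= 38: swap -> [28, 7, 48, 86, 60, 73, 38]
Place pivot at 2: [28, 7, 38, 86, 60, 73, 48]

Partitioned: [28, 7, 38, 86, 60, 73, 48]


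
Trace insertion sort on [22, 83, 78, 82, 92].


Initial: [22, 83, 78, 82, 92]
Insert 83: [22, 83, 78, 82, 92]
Insert 78: [22, 78, 83, 82, 92]
Insert 82: [22, 78, 82, 83, 92]
Insert 92: [22, 78, 82, 83, 92]

Sorted: [22, 78, 82, 83, 92]


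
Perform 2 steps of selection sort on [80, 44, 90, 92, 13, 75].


Initial: [80, 44, 90, 92, 13, 75]
Step 1: min=13 at 4
  Swap: [13, 44, 90, 92, 80, 75]
Step 2: min=44 at 1
  Swap: [13, 44, 90, 92, 80, 75]

After 2 steps: [13, 44, 90, 92, 80, 75]


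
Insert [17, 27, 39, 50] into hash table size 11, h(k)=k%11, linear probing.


Insert 17: h=6 -> slot 6
Insert 27: h=5 -> slot 5
Insert 39: h=6, 1 probes -> slot 7
Insert 50: h=6, 2 probes -> slot 8

Table: [None, None, None, None, None, 27, 17, 39, 50, None, None]


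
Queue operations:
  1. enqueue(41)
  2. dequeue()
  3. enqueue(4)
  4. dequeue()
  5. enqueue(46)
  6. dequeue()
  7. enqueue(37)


enqueue(41) -> [41]
dequeue()->41, []
enqueue(4) -> [4]
dequeue()->4, []
enqueue(46) -> [46]
dequeue()->46, []
enqueue(37) -> [37]

Final queue: [37]


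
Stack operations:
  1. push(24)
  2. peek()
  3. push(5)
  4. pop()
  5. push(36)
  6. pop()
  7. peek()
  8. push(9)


push(24) -> [24]
peek()->24
push(5) -> [24, 5]
pop()->5, [24]
push(36) -> [24, 36]
pop()->36, [24]
peek()->24
push(9) -> [24, 9]

Final stack: [24, 9]


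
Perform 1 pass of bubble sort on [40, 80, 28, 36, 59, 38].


Initial: [40, 80, 28, 36, 59, 38]
Pass 1: [40, 28, 36, 59, 38, 80] (4 swaps)

After 1 pass: [40, 28, 36, 59, 38, 80]


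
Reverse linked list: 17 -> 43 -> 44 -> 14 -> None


Step 1: curr=17, set curr.next=prev(None) | reversed so far: 17
Step 2: curr=43, set curr.next=prev(17) | reversed so far: 43 -> 17
Step 3: curr=44, set curr.next=prev(43) | reversed so far: 44 -> 43 -> 17
Step 4: curr=14, set curr.next=prev(44) | reversed so far: 14 -> 44 -> 43 -> 17

14 -> 44 -> 43 -> 17 -> None


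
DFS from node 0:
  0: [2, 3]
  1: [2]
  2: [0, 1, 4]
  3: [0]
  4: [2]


Visit 0, push [3, 2]
Visit 2, push [4, 1]
Visit 1, push []
Visit 4, push []
Visit 3, push []

DFS order: [0, 2, 1, 4, 3]


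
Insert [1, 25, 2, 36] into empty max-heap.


Insert 1: [1]
Insert 25: [25, 1]
Insert 2: [25, 1, 2]
Insert 36: [36, 25, 2, 1]

Final heap: [36, 25, 2, 1]


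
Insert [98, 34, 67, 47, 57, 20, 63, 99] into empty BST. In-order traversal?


Insert 98: root
Insert 34: L from 98
Insert 67: L from 98 -> R from 34
Insert 47: L from 98 -> R from 34 -> L from 67
Insert 57: L from 98 -> R from 34 -> L from 67 -> R from 47
Insert 20: L from 98 -> L from 34
Insert 63: L from 98 -> R from 34 -> L from 67 -> R from 47 -> R from 57
Insert 99: R from 98

In-order: [20, 34, 47, 57, 63, 67, 98, 99]


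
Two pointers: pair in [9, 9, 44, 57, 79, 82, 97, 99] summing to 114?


lo=0(9)+hi=7(99)=108
lo=1(9)+hi=7(99)=108
lo=2(44)+hi=7(99)=143
lo=2(44)+hi=6(97)=141
lo=2(44)+hi=5(82)=126
lo=2(44)+hi=4(79)=123
lo=2(44)+hi=3(57)=101

No pair found


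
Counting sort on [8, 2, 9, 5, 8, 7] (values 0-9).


Input: [8, 2, 9, 5, 8, 7]
Counts: [0, 0, 1, 0, 0, 1, 0, 1, 2, 1]

Sorted: [2, 5, 7, 8, 8, 9]


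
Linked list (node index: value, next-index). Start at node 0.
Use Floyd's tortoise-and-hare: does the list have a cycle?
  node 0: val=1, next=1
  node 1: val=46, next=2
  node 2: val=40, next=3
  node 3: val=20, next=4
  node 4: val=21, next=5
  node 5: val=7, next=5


Floyd's tortoise (slow, +1) and hare (fast, +2):
  init: slow=0, fast=0
  step 1: slow=1, fast=2
  step 2: slow=2, fast=4
  step 3: slow=3, fast=5
  step 4: slow=4, fast=5
  step 5: slow=5, fast=5
  slow == fast at node 5: cycle detected

Cycle: yes


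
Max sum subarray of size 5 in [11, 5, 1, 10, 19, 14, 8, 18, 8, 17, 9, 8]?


[0:5]: 46
[1:6]: 49
[2:7]: 52
[3:8]: 69
[4:9]: 67
[5:10]: 65
[6:11]: 60
[7:12]: 60

Max: 69 at [3:8]


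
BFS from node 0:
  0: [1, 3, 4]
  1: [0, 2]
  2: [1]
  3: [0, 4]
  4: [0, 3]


Visit 0, enqueue [1, 3, 4]
Visit 1, enqueue [2]
Visit 3, enqueue []
Visit 4, enqueue []
Visit 2, enqueue []

BFS order: [0, 1, 3, 4, 2]


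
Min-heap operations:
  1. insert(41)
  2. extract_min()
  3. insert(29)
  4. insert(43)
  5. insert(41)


insert(41) -> [41]
extract_min()->41, []
insert(29) -> [29]
insert(43) -> [29, 43]
insert(41) -> [29, 43, 41]

Final heap: [29, 43, 41]


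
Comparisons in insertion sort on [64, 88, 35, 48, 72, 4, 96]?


Algorithm: insertion sort
Input: [64, 88, 35, 48, 72, 4, 96]
Sorted: [4, 35, 48, 64, 72, 88, 96]

14


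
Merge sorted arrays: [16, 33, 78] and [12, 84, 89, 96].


Take 12 from B
Take 16 from A
Take 33 from A
Take 78 from A

Merged: [12, 16, 33, 78, 84, 89, 96]


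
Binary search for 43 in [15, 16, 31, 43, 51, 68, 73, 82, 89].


Step 1: lo=0, hi=8, mid=4, val=51
Step 2: lo=0, hi=3, mid=1, val=16
Step 3: lo=2, hi=3, mid=2, val=31
Step 4: lo=3, hi=3, mid=3, val=43

Found at index 3


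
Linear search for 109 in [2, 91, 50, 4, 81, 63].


i=0: 2!=109
i=1: 91!=109
i=2: 50!=109
i=3: 4!=109
i=4: 81!=109
i=5: 63!=109

Not found, 6 comps


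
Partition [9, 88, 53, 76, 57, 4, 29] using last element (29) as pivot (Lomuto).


Pivot: 29
  9 <= 29: advance i (no swap)
  4 <= 29: swap -> [9, 4, 53, 76, 57, 88, 29]
Place pivot at 2: [9, 4, 29, 76, 57, 88, 53]

Partitioned: [9, 4, 29, 76, 57, 88, 53]


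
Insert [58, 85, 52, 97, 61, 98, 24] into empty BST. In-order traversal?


Insert 58: root
Insert 85: R from 58
Insert 52: L from 58
Insert 97: R from 58 -> R from 85
Insert 61: R from 58 -> L from 85
Insert 98: R from 58 -> R from 85 -> R from 97
Insert 24: L from 58 -> L from 52

In-order: [24, 52, 58, 61, 85, 97, 98]


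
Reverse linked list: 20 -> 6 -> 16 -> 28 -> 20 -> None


Step 1: curr=20, set curr.next=prev(None) | reversed so far: 20
Step 2: curr=6, set curr.next=prev(20) | reversed so far: 6 -> 20
Step 3: curr=16, set curr.next=prev(6) | reversed so far: 16 -> 6 -> 20
Step 4: curr=28, set curr.next=prev(16) | reversed so far: 28 -> 16 -> 6 -> 20
Step 5: curr=20, set curr.next=prev(28) | reversed so far: 20 -> 28 -> 16 -> 6 -> 20

20 -> 28 -> 16 -> 6 -> 20 -> None


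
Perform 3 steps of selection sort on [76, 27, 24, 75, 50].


Initial: [76, 27, 24, 75, 50]
Step 1: min=24 at 2
  Swap: [24, 27, 76, 75, 50]
Step 2: min=27 at 1
  Swap: [24, 27, 76, 75, 50]
Step 3: min=50 at 4
  Swap: [24, 27, 50, 75, 76]

After 3 steps: [24, 27, 50, 75, 76]


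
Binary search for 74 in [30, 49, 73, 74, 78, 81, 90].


Step 1: lo=0, hi=6, mid=3, val=74

Found at index 3


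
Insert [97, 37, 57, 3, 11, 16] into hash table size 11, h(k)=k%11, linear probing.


Insert 97: h=9 -> slot 9
Insert 37: h=4 -> slot 4
Insert 57: h=2 -> slot 2
Insert 3: h=3 -> slot 3
Insert 11: h=0 -> slot 0
Insert 16: h=5 -> slot 5

Table: [11, None, 57, 3, 37, 16, None, None, None, 97, None]


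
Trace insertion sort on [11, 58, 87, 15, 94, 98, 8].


Initial: [11, 58, 87, 15, 94, 98, 8]
Insert 58: [11, 58, 87, 15, 94, 98, 8]
Insert 87: [11, 58, 87, 15, 94, 98, 8]
Insert 15: [11, 15, 58, 87, 94, 98, 8]
Insert 94: [11, 15, 58, 87, 94, 98, 8]
Insert 98: [11, 15, 58, 87, 94, 98, 8]
Insert 8: [8, 11, 15, 58, 87, 94, 98]

Sorted: [8, 11, 15, 58, 87, 94, 98]


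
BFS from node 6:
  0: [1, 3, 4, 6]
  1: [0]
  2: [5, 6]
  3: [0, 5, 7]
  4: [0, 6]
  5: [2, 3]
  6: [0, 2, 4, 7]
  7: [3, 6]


Visit 6, enqueue [0, 2, 4, 7]
Visit 0, enqueue [1, 3]
Visit 2, enqueue [5]
Visit 4, enqueue []
Visit 7, enqueue []
Visit 1, enqueue []
Visit 3, enqueue []
Visit 5, enqueue []

BFS order: [6, 0, 2, 4, 7, 1, 3, 5]


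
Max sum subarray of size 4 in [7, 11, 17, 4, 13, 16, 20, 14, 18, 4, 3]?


[0:4]: 39
[1:5]: 45
[2:6]: 50
[3:7]: 53
[4:8]: 63
[5:9]: 68
[6:10]: 56
[7:11]: 39

Max: 68 at [5:9]


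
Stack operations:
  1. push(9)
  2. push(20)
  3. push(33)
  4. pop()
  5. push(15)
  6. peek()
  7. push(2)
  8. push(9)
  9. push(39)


push(9) -> [9]
push(20) -> [9, 20]
push(33) -> [9, 20, 33]
pop()->33, [9, 20]
push(15) -> [9, 20, 15]
peek()->15
push(2) -> [9, 20, 15, 2]
push(9) -> [9, 20, 15, 2, 9]
push(39) -> [9, 20, 15, 2, 9, 39]

Final stack: [9, 20, 15, 2, 9, 39]


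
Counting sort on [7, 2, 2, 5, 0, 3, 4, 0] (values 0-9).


Input: [7, 2, 2, 5, 0, 3, 4, 0]
Counts: [2, 0, 2, 1, 1, 1, 0, 1, 0, 0]

Sorted: [0, 0, 2, 2, 3, 4, 5, 7]


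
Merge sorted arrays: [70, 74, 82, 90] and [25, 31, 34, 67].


Take 25 from B
Take 31 from B
Take 34 from B
Take 67 from B

Merged: [25, 31, 34, 67, 70, 74, 82, 90]


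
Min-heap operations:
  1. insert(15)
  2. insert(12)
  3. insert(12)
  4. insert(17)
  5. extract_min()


insert(15) -> [15]
insert(12) -> [12, 15]
insert(12) -> [12, 15, 12]
insert(17) -> [12, 15, 12, 17]
extract_min()->12, [12, 15, 17]

Final heap: [12, 15, 17]


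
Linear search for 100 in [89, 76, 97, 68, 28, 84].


i=0: 89!=100
i=1: 76!=100
i=2: 97!=100
i=3: 68!=100
i=4: 28!=100
i=5: 84!=100

Not found, 6 comps


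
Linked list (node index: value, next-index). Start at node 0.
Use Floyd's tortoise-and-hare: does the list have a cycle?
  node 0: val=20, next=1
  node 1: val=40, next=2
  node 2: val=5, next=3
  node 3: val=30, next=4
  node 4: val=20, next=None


Floyd's tortoise (slow, +1) and hare (fast, +2):
  init: slow=0, fast=0
  step 1: slow=1, fast=2
  step 2: slow=2, fast=4
  step 3: fast -> None, no cycle

Cycle: no


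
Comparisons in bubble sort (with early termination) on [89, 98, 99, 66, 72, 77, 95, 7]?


Algorithm: bubble sort (with early termination)
Input: [89, 98, 99, 66, 72, 77, 95, 7]
Sorted: [7, 66, 72, 77, 89, 95, 98, 99]

28


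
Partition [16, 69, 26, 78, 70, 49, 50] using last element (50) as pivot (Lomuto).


Pivot: 50
  16 <= 50: advance i (no swap)
  26 <= 50: swap -> [16, 26, 69, 78, 70, 49, 50]
  49 <= 50: swap -> [16, 26, 49, 78, 70, 69, 50]
Place pivot at 3: [16, 26, 49, 50, 70, 69, 78]

Partitioned: [16, 26, 49, 50, 70, 69, 78]


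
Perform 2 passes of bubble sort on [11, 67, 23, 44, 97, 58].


Initial: [11, 67, 23, 44, 97, 58]
Pass 1: [11, 23, 44, 67, 58, 97] (3 swaps)
Pass 2: [11, 23, 44, 58, 67, 97] (1 swaps)

After 2 passes: [11, 23, 44, 58, 67, 97]


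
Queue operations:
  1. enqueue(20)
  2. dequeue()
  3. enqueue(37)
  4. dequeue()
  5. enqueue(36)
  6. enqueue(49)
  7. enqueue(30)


enqueue(20) -> [20]
dequeue()->20, []
enqueue(37) -> [37]
dequeue()->37, []
enqueue(36) -> [36]
enqueue(49) -> [36, 49]
enqueue(30) -> [36, 49, 30]

Final queue: [36, 49, 30]


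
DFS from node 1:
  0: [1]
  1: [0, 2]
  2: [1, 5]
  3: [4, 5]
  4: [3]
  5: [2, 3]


Visit 1, push [2, 0]
Visit 0, push []
Visit 2, push [5]
Visit 5, push [3]
Visit 3, push [4]
Visit 4, push []

DFS order: [1, 0, 2, 5, 3, 4]


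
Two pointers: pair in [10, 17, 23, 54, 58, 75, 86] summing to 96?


lo=0(10)+hi=6(86)=96

Yes: 10+86=96


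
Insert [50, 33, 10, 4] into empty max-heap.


Insert 50: [50]
Insert 33: [50, 33]
Insert 10: [50, 33, 10]
Insert 4: [50, 33, 10, 4]

Final heap: [50, 33, 10, 4]


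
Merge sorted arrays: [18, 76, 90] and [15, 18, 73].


Take 15 from B
Take 18 from A
Take 18 from B
Take 73 from B

Merged: [15, 18, 18, 73, 76, 90]


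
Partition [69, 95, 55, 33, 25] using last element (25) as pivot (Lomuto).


Pivot: 25
Place pivot at 0: [25, 95, 55, 33, 69]

Partitioned: [25, 95, 55, 33, 69]


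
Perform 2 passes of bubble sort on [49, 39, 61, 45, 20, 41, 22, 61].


Initial: [49, 39, 61, 45, 20, 41, 22, 61]
Pass 1: [39, 49, 45, 20, 41, 22, 61, 61] (5 swaps)
Pass 2: [39, 45, 20, 41, 22, 49, 61, 61] (4 swaps)

After 2 passes: [39, 45, 20, 41, 22, 49, 61, 61]


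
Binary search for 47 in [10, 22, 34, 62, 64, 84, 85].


Step 1: lo=0, hi=6, mid=3, val=62
Step 2: lo=0, hi=2, mid=1, val=22
Step 3: lo=2, hi=2, mid=2, val=34

Not found


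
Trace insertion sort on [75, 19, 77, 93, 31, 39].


Initial: [75, 19, 77, 93, 31, 39]
Insert 19: [19, 75, 77, 93, 31, 39]
Insert 77: [19, 75, 77, 93, 31, 39]
Insert 93: [19, 75, 77, 93, 31, 39]
Insert 31: [19, 31, 75, 77, 93, 39]
Insert 39: [19, 31, 39, 75, 77, 93]

Sorted: [19, 31, 39, 75, 77, 93]


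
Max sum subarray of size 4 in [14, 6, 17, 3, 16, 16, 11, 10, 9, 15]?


[0:4]: 40
[1:5]: 42
[2:6]: 52
[3:7]: 46
[4:8]: 53
[5:9]: 46
[6:10]: 45

Max: 53 at [4:8]


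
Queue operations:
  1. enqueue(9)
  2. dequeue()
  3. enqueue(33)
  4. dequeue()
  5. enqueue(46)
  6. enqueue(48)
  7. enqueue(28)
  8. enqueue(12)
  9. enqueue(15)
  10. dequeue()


enqueue(9) -> [9]
dequeue()->9, []
enqueue(33) -> [33]
dequeue()->33, []
enqueue(46) -> [46]
enqueue(48) -> [46, 48]
enqueue(28) -> [46, 48, 28]
enqueue(12) -> [46, 48, 28, 12]
enqueue(15) -> [46, 48, 28, 12, 15]
dequeue()->46, [48, 28, 12, 15]

Final queue: [48, 28, 12, 15]


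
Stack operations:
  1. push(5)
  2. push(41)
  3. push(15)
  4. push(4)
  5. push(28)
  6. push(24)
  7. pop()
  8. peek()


push(5) -> [5]
push(41) -> [5, 41]
push(15) -> [5, 41, 15]
push(4) -> [5, 41, 15, 4]
push(28) -> [5, 41, 15, 4, 28]
push(24) -> [5, 41, 15, 4, 28, 24]
pop()->24, [5, 41, 15, 4, 28]
peek()->28

Final stack: [5, 41, 15, 4, 28]


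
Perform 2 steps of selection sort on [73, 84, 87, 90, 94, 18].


Initial: [73, 84, 87, 90, 94, 18]
Step 1: min=18 at 5
  Swap: [18, 84, 87, 90, 94, 73]
Step 2: min=73 at 5
  Swap: [18, 73, 87, 90, 94, 84]

After 2 steps: [18, 73, 87, 90, 94, 84]


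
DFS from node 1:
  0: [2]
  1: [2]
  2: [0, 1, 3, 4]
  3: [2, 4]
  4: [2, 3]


Visit 1, push [2]
Visit 2, push [4, 3, 0]
Visit 0, push []
Visit 3, push [4]
Visit 4, push []

DFS order: [1, 2, 0, 3, 4]


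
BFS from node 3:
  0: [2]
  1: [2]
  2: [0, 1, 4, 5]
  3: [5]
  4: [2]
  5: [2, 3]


Visit 3, enqueue [5]
Visit 5, enqueue [2]
Visit 2, enqueue [0, 1, 4]
Visit 0, enqueue []
Visit 1, enqueue []
Visit 4, enqueue []

BFS order: [3, 5, 2, 0, 1, 4]


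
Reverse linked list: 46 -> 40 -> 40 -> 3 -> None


Step 1: curr=46, set curr.next=prev(None) | reversed so far: 46
Step 2: curr=40, set curr.next=prev(46) | reversed so far: 40 -> 46
Step 3: curr=40, set curr.next=prev(40) | reversed so far: 40 -> 40 -> 46
Step 4: curr=3, set curr.next=prev(40) | reversed so far: 3 -> 40 -> 40 -> 46

3 -> 40 -> 40 -> 46 -> None


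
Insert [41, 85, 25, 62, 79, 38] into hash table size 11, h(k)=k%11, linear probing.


Insert 41: h=8 -> slot 8
Insert 85: h=8, 1 probes -> slot 9
Insert 25: h=3 -> slot 3
Insert 62: h=7 -> slot 7
Insert 79: h=2 -> slot 2
Insert 38: h=5 -> slot 5

Table: [None, None, 79, 25, None, 38, None, 62, 41, 85, None]


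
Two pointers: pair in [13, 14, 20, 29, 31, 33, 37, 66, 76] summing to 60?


lo=0(13)+hi=8(76)=89
lo=0(13)+hi=7(66)=79
lo=0(13)+hi=6(37)=50
lo=1(14)+hi=6(37)=51
lo=2(20)+hi=6(37)=57
lo=3(29)+hi=6(37)=66
lo=3(29)+hi=5(33)=62
lo=3(29)+hi=4(31)=60

Yes: 29+31=60


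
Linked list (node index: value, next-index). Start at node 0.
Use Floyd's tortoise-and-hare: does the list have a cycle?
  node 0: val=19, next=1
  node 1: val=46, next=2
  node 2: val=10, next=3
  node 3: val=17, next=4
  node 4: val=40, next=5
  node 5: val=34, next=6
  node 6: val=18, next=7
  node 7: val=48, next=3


Floyd's tortoise (slow, +1) and hare (fast, +2):
  init: slow=0, fast=0
  step 1: slow=1, fast=2
  step 2: slow=2, fast=4
  step 3: slow=3, fast=6
  step 4: slow=4, fast=3
  step 5: slow=5, fast=5
  slow == fast at node 5: cycle detected

Cycle: yes


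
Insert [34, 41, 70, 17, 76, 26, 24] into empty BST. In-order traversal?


Insert 34: root
Insert 41: R from 34
Insert 70: R from 34 -> R from 41
Insert 17: L from 34
Insert 76: R from 34 -> R from 41 -> R from 70
Insert 26: L from 34 -> R from 17
Insert 24: L from 34 -> R from 17 -> L from 26

In-order: [17, 24, 26, 34, 41, 70, 76]


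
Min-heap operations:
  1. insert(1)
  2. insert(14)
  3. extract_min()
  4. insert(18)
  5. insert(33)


insert(1) -> [1]
insert(14) -> [1, 14]
extract_min()->1, [14]
insert(18) -> [14, 18]
insert(33) -> [14, 18, 33]

Final heap: [14, 18, 33]


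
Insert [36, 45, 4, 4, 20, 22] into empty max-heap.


Insert 36: [36]
Insert 45: [45, 36]
Insert 4: [45, 36, 4]
Insert 4: [45, 36, 4, 4]
Insert 20: [45, 36, 4, 4, 20]
Insert 22: [45, 36, 22, 4, 20, 4]

Final heap: [45, 36, 22, 4, 20, 4]


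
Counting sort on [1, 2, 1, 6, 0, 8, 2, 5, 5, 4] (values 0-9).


Input: [1, 2, 1, 6, 0, 8, 2, 5, 5, 4]
Counts: [1, 2, 2, 0, 1, 2, 1, 0, 1, 0]

Sorted: [0, 1, 1, 2, 2, 4, 5, 5, 6, 8]


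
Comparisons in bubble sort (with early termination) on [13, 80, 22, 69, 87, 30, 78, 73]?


Algorithm: bubble sort (with early termination)
Input: [13, 80, 22, 69, 87, 30, 78, 73]
Sorted: [13, 22, 30, 69, 73, 78, 80, 87]

22


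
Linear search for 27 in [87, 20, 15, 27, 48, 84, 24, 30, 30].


i=0: 87!=27
i=1: 20!=27
i=2: 15!=27
i=3: 27==27 found!

Found at 3, 4 comps


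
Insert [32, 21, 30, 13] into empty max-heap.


Insert 32: [32]
Insert 21: [32, 21]
Insert 30: [32, 21, 30]
Insert 13: [32, 21, 30, 13]

Final heap: [32, 21, 30, 13]


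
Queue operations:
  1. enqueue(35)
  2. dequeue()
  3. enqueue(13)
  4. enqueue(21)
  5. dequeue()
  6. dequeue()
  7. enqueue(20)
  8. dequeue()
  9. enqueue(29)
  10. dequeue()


enqueue(35) -> [35]
dequeue()->35, []
enqueue(13) -> [13]
enqueue(21) -> [13, 21]
dequeue()->13, [21]
dequeue()->21, []
enqueue(20) -> [20]
dequeue()->20, []
enqueue(29) -> [29]
dequeue()->29, []

Final queue: []


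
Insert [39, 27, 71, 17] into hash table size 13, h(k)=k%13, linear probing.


Insert 39: h=0 -> slot 0
Insert 27: h=1 -> slot 1
Insert 71: h=6 -> slot 6
Insert 17: h=4 -> slot 4

Table: [39, 27, None, None, 17, None, 71, None, None, None, None, None, None]


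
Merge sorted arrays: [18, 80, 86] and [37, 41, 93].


Take 18 from A
Take 37 from B
Take 41 from B
Take 80 from A
Take 86 from A

Merged: [18, 37, 41, 80, 86, 93]


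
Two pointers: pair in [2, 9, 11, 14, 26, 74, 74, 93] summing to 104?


lo=0(2)+hi=7(93)=95
lo=1(9)+hi=7(93)=102
lo=2(11)+hi=7(93)=104

Yes: 11+93=104


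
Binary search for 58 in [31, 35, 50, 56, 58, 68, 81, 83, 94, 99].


Step 1: lo=0, hi=9, mid=4, val=58

Found at index 4


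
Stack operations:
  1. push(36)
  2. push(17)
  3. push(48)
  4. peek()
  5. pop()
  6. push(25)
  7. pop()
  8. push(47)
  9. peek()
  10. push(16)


push(36) -> [36]
push(17) -> [36, 17]
push(48) -> [36, 17, 48]
peek()->48
pop()->48, [36, 17]
push(25) -> [36, 17, 25]
pop()->25, [36, 17]
push(47) -> [36, 17, 47]
peek()->47
push(16) -> [36, 17, 47, 16]

Final stack: [36, 17, 47, 16]


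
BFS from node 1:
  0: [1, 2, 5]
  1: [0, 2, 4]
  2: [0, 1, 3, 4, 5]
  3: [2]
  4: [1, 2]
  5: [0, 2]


Visit 1, enqueue [0, 2, 4]
Visit 0, enqueue [5]
Visit 2, enqueue [3]
Visit 4, enqueue []
Visit 5, enqueue []
Visit 3, enqueue []

BFS order: [1, 0, 2, 4, 5, 3]


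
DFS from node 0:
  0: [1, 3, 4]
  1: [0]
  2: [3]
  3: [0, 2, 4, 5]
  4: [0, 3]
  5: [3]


Visit 0, push [4, 3, 1]
Visit 1, push []
Visit 3, push [5, 4, 2]
Visit 2, push []
Visit 4, push []
Visit 5, push []

DFS order: [0, 1, 3, 2, 4, 5]


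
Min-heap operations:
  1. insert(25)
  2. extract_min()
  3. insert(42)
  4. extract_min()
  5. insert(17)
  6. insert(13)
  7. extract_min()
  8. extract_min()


insert(25) -> [25]
extract_min()->25, []
insert(42) -> [42]
extract_min()->42, []
insert(17) -> [17]
insert(13) -> [13, 17]
extract_min()->13, [17]
extract_min()->17, []

Final heap: []


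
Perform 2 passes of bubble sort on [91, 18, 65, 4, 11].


Initial: [91, 18, 65, 4, 11]
Pass 1: [18, 65, 4, 11, 91] (4 swaps)
Pass 2: [18, 4, 11, 65, 91] (2 swaps)

After 2 passes: [18, 4, 11, 65, 91]


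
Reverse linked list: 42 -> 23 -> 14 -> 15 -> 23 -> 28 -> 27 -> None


Step 1: curr=42, set curr.next=prev(None) | reversed so far: 42
Step 2: curr=23, set curr.next=prev(42) | reversed so far: 23 -> 42
Step 3: curr=14, set curr.next=prev(23) | reversed so far: 14 -> 23 -> 42
Step 4: curr=15, set curr.next=prev(14) | reversed so far: 15 -> 14 -> 23 -> 42
Step 5: curr=23, set curr.next=prev(15) | reversed so far: 23 -> 15 -> 14 -> 23 -> 42
Step 6: curr=28, set curr.next=prev(23) | reversed so far: 28 -> 23 -> 15 -> 14 -> 23 -> 42
Step 7: curr=27, set curr.next=prev(28) | reversed so far: 27 -> 28 -> 23 -> 15 -> 14 -> 23 -> 42

27 -> 28 -> 23 -> 15 -> 14 -> 23 -> 42 -> None


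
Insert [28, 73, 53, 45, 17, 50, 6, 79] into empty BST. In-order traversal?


Insert 28: root
Insert 73: R from 28
Insert 53: R from 28 -> L from 73
Insert 45: R from 28 -> L from 73 -> L from 53
Insert 17: L from 28
Insert 50: R from 28 -> L from 73 -> L from 53 -> R from 45
Insert 6: L from 28 -> L from 17
Insert 79: R from 28 -> R from 73

In-order: [6, 17, 28, 45, 50, 53, 73, 79]


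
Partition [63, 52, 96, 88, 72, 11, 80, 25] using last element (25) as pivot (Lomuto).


Pivot: 25
  11 <= 25: swap -> [11, 52, 96, 88, 72, 63, 80, 25]
Place pivot at 1: [11, 25, 96, 88, 72, 63, 80, 52]

Partitioned: [11, 25, 96, 88, 72, 63, 80, 52]


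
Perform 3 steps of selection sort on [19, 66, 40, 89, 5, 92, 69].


Initial: [19, 66, 40, 89, 5, 92, 69]
Step 1: min=5 at 4
  Swap: [5, 66, 40, 89, 19, 92, 69]
Step 2: min=19 at 4
  Swap: [5, 19, 40, 89, 66, 92, 69]
Step 3: min=40 at 2
  Swap: [5, 19, 40, 89, 66, 92, 69]

After 3 steps: [5, 19, 40, 89, 66, 92, 69]


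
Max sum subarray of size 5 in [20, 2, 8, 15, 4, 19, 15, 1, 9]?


[0:5]: 49
[1:6]: 48
[2:7]: 61
[3:8]: 54
[4:9]: 48

Max: 61 at [2:7]


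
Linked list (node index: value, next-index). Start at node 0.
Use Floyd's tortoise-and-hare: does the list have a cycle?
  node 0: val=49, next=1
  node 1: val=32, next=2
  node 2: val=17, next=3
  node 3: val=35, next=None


Floyd's tortoise (slow, +1) and hare (fast, +2):
  init: slow=0, fast=0
  step 1: slow=1, fast=2
  step 2: fast 2->3->None, no cycle

Cycle: no
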